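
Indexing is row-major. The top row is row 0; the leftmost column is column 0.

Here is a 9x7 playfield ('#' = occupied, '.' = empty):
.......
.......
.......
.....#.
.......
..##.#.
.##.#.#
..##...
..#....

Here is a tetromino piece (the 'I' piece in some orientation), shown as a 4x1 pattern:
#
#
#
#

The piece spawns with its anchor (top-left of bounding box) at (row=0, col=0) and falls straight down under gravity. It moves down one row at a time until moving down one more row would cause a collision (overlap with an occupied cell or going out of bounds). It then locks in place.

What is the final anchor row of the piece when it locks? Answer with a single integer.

Answer: 5

Derivation:
Spawn at (row=0, col=0). Try each row:
  row 0: fits
  row 1: fits
  row 2: fits
  row 3: fits
  row 4: fits
  row 5: fits
  row 6: blocked -> lock at row 5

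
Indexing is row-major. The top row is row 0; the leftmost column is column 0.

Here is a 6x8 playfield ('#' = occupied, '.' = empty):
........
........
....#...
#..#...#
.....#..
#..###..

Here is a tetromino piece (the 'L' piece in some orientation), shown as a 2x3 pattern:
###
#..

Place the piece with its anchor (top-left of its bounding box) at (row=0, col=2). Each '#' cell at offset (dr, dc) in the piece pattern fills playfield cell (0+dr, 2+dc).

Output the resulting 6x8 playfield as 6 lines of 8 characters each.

Fill (0+0,2+0) = (0,2)
Fill (0+0,2+1) = (0,3)
Fill (0+0,2+2) = (0,4)
Fill (0+1,2+0) = (1,2)

Answer: ..###...
..#.....
....#...
#..#...#
.....#..
#..###..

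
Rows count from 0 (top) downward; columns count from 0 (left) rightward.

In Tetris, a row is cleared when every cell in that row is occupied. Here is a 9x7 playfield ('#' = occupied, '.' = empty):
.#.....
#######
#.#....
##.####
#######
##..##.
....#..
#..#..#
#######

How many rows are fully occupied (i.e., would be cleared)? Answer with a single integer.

Check each row:
  row 0: 6 empty cells -> not full
  row 1: 0 empty cells -> FULL (clear)
  row 2: 5 empty cells -> not full
  row 3: 1 empty cell -> not full
  row 4: 0 empty cells -> FULL (clear)
  row 5: 3 empty cells -> not full
  row 6: 6 empty cells -> not full
  row 7: 4 empty cells -> not full
  row 8: 0 empty cells -> FULL (clear)
Total rows cleared: 3

Answer: 3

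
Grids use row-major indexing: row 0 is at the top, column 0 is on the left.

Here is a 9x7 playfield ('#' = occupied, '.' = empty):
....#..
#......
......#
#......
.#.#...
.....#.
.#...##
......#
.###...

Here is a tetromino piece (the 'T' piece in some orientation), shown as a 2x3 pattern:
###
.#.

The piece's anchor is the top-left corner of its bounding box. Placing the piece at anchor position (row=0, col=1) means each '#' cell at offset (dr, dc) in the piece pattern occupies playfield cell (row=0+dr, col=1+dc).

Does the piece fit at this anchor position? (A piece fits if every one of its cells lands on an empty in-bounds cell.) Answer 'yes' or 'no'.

Answer: yes

Derivation:
Check each piece cell at anchor (0, 1):
  offset (0,0) -> (0,1): empty -> OK
  offset (0,1) -> (0,2): empty -> OK
  offset (0,2) -> (0,3): empty -> OK
  offset (1,1) -> (1,2): empty -> OK
All cells valid: yes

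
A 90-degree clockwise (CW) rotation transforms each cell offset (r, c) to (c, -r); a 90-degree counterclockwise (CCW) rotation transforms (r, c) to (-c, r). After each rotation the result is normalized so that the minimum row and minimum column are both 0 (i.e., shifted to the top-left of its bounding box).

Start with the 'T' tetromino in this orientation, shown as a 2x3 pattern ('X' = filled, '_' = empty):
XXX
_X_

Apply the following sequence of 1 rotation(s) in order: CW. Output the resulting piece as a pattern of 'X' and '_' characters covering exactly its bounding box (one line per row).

Answer: _X
XX
_X

Derivation:
Start:
XXX
_X_
After rotation 1 (CW):
_X
XX
_X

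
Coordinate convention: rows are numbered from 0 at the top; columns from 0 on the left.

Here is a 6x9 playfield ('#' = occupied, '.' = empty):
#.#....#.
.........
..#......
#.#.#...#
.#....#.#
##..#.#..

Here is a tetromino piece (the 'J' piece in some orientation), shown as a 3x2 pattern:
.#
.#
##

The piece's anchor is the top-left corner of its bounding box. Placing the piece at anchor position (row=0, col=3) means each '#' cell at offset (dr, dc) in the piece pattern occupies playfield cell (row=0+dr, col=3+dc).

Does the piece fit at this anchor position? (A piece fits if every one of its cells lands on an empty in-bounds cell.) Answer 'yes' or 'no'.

Answer: yes

Derivation:
Check each piece cell at anchor (0, 3):
  offset (0,1) -> (0,4): empty -> OK
  offset (1,1) -> (1,4): empty -> OK
  offset (2,0) -> (2,3): empty -> OK
  offset (2,1) -> (2,4): empty -> OK
All cells valid: yes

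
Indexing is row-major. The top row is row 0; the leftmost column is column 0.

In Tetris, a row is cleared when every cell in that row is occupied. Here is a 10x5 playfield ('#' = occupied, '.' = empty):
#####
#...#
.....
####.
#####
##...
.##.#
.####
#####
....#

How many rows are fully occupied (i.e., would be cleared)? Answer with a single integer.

Check each row:
  row 0: 0 empty cells -> FULL (clear)
  row 1: 3 empty cells -> not full
  row 2: 5 empty cells -> not full
  row 3: 1 empty cell -> not full
  row 4: 0 empty cells -> FULL (clear)
  row 5: 3 empty cells -> not full
  row 6: 2 empty cells -> not full
  row 7: 1 empty cell -> not full
  row 8: 0 empty cells -> FULL (clear)
  row 9: 4 empty cells -> not full
Total rows cleared: 3

Answer: 3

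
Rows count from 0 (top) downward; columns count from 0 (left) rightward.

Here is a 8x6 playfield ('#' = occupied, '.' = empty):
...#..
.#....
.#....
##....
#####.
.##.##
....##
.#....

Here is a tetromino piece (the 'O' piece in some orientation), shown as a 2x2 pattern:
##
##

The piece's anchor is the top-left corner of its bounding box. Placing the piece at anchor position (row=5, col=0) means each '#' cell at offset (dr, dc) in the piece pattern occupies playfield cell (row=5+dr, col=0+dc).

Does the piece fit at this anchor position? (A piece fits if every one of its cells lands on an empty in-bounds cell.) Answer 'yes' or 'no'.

Answer: no

Derivation:
Check each piece cell at anchor (5, 0):
  offset (0,0) -> (5,0): empty -> OK
  offset (0,1) -> (5,1): occupied ('#') -> FAIL
  offset (1,0) -> (6,0): empty -> OK
  offset (1,1) -> (6,1): empty -> OK
All cells valid: no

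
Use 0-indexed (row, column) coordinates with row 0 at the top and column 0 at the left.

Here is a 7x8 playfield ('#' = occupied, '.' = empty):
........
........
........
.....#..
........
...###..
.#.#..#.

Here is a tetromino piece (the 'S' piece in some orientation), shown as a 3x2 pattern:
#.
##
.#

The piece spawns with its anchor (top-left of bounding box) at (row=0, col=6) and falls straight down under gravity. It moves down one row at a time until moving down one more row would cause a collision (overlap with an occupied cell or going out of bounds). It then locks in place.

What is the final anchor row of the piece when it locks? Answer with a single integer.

Answer: 4

Derivation:
Spawn at (row=0, col=6). Try each row:
  row 0: fits
  row 1: fits
  row 2: fits
  row 3: fits
  row 4: fits
  row 5: blocked -> lock at row 4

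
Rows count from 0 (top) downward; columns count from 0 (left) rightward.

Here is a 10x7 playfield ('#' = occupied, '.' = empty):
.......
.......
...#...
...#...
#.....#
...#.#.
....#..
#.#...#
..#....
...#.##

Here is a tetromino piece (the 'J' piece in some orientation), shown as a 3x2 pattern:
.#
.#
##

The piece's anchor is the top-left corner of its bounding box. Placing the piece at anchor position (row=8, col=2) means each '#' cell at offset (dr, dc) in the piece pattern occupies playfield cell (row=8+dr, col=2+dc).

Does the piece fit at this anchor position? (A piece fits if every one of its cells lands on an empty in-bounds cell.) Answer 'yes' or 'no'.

Check each piece cell at anchor (8, 2):
  offset (0,1) -> (8,3): empty -> OK
  offset (1,1) -> (9,3): occupied ('#') -> FAIL
  offset (2,0) -> (10,2): out of bounds -> FAIL
  offset (2,1) -> (10,3): out of bounds -> FAIL
All cells valid: no

Answer: no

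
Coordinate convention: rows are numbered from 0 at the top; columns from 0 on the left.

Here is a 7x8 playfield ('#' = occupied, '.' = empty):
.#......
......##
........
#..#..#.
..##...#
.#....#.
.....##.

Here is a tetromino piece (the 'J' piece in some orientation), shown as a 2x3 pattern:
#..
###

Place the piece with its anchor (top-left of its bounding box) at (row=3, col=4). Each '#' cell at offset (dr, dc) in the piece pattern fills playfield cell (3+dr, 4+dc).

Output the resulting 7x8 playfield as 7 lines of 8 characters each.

Answer: .#......
......##
........
#..##.#.
..######
.#....#.
.....##.

Derivation:
Fill (3+0,4+0) = (3,4)
Fill (3+1,4+0) = (4,4)
Fill (3+1,4+1) = (4,5)
Fill (3+1,4+2) = (4,6)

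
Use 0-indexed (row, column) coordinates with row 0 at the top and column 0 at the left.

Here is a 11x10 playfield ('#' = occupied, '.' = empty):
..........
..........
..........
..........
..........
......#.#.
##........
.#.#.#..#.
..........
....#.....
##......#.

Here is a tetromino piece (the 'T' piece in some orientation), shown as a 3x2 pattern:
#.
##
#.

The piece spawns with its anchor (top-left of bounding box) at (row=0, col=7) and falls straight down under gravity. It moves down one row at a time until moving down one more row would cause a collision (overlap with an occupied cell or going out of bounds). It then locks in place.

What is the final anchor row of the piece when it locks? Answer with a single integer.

Answer: 3

Derivation:
Spawn at (row=0, col=7). Try each row:
  row 0: fits
  row 1: fits
  row 2: fits
  row 3: fits
  row 4: blocked -> lock at row 3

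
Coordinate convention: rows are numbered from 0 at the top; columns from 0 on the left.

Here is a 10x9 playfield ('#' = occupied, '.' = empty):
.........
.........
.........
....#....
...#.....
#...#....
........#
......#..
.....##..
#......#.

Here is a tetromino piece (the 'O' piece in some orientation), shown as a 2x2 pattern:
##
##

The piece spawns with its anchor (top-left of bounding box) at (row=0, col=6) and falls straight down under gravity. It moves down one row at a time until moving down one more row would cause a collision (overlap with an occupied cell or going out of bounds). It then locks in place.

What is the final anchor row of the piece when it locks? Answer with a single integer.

Spawn at (row=0, col=6). Try each row:
  row 0: fits
  row 1: fits
  row 2: fits
  row 3: fits
  row 4: fits
  row 5: fits
  row 6: blocked -> lock at row 5

Answer: 5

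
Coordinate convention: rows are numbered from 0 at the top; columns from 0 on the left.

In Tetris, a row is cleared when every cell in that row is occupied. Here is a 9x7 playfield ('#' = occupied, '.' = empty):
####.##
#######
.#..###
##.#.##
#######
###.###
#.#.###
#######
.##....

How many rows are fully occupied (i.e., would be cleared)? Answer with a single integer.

Check each row:
  row 0: 1 empty cell -> not full
  row 1: 0 empty cells -> FULL (clear)
  row 2: 3 empty cells -> not full
  row 3: 2 empty cells -> not full
  row 4: 0 empty cells -> FULL (clear)
  row 5: 1 empty cell -> not full
  row 6: 2 empty cells -> not full
  row 7: 0 empty cells -> FULL (clear)
  row 8: 5 empty cells -> not full
Total rows cleared: 3

Answer: 3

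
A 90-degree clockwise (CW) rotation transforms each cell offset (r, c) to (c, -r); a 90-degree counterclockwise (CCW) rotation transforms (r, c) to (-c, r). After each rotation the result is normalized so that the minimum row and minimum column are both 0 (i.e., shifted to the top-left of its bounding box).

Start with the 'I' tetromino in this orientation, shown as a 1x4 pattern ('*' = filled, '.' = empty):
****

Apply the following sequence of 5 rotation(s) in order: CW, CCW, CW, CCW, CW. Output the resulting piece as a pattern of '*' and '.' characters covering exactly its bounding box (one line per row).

Answer: *
*
*
*

Derivation:
Start:
****
After rotation 1 (CW):
*
*
*
*
After rotation 2 (CCW):
****
After rotation 3 (CW):
*
*
*
*
After rotation 4 (CCW):
****
After rotation 5 (CW):
*
*
*
*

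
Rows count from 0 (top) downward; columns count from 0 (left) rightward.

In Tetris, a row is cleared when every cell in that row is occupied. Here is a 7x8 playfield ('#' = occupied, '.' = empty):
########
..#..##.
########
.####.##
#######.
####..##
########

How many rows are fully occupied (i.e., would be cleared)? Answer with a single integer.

Check each row:
  row 0: 0 empty cells -> FULL (clear)
  row 1: 5 empty cells -> not full
  row 2: 0 empty cells -> FULL (clear)
  row 3: 2 empty cells -> not full
  row 4: 1 empty cell -> not full
  row 5: 2 empty cells -> not full
  row 6: 0 empty cells -> FULL (clear)
Total rows cleared: 3

Answer: 3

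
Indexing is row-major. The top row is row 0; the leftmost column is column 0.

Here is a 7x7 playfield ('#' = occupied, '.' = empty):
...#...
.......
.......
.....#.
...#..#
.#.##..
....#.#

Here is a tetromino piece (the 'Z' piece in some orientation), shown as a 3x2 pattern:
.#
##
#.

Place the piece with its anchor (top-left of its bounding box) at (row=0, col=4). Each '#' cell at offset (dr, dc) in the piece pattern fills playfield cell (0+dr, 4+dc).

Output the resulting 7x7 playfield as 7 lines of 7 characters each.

Fill (0+0,4+1) = (0,5)
Fill (0+1,4+0) = (1,4)
Fill (0+1,4+1) = (1,5)
Fill (0+2,4+0) = (2,4)

Answer: ...#.#.
....##.
....#..
.....#.
...#..#
.#.##..
....#.#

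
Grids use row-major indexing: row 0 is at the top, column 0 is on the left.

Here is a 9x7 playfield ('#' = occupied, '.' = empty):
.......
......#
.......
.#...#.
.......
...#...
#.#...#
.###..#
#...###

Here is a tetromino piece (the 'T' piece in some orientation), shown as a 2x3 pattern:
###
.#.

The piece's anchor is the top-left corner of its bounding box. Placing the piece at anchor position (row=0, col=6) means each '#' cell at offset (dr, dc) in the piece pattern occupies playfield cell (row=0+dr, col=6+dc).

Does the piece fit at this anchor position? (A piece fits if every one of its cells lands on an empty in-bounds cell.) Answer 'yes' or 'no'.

Answer: no

Derivation:
Check each piece cell at anchor (0, 6):
  offset (0,0) -> (0,6): empty -> OK
  offset (0,1) -> (0,7): out of bounds -> FAIL
  offset (0,2) -> (0,8): out of bounds -> FAIL
  offset (1,1) -> (1,7): out of bounds -> FAIL
All cells valid: no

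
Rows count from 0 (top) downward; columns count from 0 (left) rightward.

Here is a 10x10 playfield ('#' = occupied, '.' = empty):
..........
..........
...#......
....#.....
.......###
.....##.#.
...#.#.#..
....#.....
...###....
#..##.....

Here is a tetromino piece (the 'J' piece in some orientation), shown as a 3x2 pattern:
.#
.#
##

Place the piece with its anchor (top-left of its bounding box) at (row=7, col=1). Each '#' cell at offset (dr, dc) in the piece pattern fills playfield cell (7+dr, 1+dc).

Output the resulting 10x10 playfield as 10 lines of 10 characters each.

Fill (7+0,1+1) = (7,2)
Fill (7+1,1+1) = (8,2)
Fill (7+2,1+0) = (9,1)
Fill (7+2,1+1) = (9,2)

Answer: ..........
..........
...#......
....#.....
.......###
.....##.#.
...#.#.#..
..#.#.....
..####....
#####.....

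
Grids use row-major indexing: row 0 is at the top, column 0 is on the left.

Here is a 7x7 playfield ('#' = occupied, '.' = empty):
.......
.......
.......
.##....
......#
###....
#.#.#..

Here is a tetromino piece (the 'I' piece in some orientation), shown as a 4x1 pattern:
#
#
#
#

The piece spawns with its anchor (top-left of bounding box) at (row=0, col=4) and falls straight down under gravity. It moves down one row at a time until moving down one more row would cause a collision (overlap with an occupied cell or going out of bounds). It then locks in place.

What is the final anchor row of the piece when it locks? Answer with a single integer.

Answer: 2

Derivation:
Spawn at (row=0, col=4). Try each row:
  row 0: fits
  row 1: fits
  row 2: fits
  row 3: blocked -> lock at row 2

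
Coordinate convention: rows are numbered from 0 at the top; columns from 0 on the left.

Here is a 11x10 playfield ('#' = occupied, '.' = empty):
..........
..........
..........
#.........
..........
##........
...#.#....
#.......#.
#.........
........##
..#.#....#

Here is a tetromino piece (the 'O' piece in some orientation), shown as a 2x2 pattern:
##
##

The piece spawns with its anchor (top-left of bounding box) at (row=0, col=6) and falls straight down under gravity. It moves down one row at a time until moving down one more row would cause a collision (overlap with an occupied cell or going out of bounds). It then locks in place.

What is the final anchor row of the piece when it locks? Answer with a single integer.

Spawn at (row=0, col=6). Try each row:
  row 0: fits
  row 1: fits
  row 2: fits
  row 3: fits
  row 4: fits
  row 5: fits
  row 6: fits
  row 7: fits
  row 8: fits
  row 9: fits
  row 10: blocked -> lock at row 9

Answer: 9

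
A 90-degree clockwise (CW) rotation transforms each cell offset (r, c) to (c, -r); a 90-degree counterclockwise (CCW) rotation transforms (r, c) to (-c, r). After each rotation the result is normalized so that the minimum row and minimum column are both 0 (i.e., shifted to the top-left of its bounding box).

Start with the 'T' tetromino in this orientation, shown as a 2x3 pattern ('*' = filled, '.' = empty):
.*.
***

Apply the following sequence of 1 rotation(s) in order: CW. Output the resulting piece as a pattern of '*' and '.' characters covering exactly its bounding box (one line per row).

Answer: *.
**
*.

Derivation:
Start:
.*.
***
After rotation 1 (CW):
*.
**
*.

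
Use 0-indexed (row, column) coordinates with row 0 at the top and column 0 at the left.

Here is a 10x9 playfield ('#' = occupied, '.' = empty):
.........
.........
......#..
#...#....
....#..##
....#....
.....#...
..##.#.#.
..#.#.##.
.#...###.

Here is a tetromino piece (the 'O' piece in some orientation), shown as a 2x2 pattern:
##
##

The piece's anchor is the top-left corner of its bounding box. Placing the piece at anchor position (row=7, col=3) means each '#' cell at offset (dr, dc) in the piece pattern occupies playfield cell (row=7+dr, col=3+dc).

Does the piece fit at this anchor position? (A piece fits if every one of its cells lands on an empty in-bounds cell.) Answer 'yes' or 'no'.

Check each piece cell at anchor (7, 3):
  offset (0,0) -> (7,3): occupied ('#') -> FAIL
  offset (0,1) -> (7,4): empty -> OK
  offset (1,0) -> (8,3): empty -> OK
  offset (1,1) -> (8,4): occupied ('#') -> FAIL
All cells valid: no

Answer: no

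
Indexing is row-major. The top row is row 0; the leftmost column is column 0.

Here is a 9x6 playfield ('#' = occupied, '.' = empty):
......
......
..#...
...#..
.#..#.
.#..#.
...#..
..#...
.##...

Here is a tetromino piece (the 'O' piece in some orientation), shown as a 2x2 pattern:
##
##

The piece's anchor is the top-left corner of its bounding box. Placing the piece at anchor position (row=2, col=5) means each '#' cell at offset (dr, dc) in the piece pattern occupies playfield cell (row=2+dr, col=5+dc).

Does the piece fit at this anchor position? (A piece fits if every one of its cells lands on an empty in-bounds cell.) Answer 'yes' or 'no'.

Check each piece cell at anchor (2, 5):
  offset (0,0) -> (2,5): empty -> OK
  offset (0,1) -> (2,6): out of bounds -> FAIL
  offset (1,0) -> (3,5): empty -> OK
  offset (1,1) -> (3,6): out of bounds -> FAIL
All cells valid: no

Answer: no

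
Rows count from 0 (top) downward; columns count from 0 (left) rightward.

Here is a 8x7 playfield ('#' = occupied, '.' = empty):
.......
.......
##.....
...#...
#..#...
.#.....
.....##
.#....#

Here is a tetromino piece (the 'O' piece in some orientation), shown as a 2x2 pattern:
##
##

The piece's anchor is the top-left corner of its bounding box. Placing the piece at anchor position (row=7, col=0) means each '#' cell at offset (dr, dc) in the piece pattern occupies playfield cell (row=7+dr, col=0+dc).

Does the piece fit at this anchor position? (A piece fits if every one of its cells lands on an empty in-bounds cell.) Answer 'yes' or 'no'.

Check each piece cell at anchor (7, 0):
  offset (0,0) -> (7,0): empty -> OK
  offset (0,1) -> (7,1): occupied ('#') -> FAIL
  offset (1,0) -> (8,0): out of bounds -> FAIL
  offset (1,1) -> (8,1): out of bounds -> FAIL
All cells valid: no

Answer: no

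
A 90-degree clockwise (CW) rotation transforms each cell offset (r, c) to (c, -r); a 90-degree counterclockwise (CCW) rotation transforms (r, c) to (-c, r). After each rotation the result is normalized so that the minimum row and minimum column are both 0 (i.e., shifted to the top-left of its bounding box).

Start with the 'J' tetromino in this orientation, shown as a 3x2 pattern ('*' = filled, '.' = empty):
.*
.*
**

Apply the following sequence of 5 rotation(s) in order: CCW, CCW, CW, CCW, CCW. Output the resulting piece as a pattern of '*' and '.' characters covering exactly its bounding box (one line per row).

Answer: *..
***

Derivation:
Start:
.*
.*
**
After rotation 1 (CCW):
***
..*
After rotation 2 (CCW):
**
*.
*.
After rotation 3 (CW):
***
..*
After rotation 4 (CCW):
**
*.
*.
After rotation 5 (CCW):
*..
***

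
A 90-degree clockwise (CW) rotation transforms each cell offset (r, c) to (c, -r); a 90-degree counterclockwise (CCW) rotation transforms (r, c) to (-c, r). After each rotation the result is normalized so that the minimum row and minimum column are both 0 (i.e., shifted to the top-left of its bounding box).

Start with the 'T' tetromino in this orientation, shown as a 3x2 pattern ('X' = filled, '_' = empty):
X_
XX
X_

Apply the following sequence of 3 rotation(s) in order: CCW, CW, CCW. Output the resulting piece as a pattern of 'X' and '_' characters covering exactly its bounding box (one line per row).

Answer: _X_
XXX

Derivation:
Start:
X_
XX
X_
After rotation 1 (CCW):
_X_
XXX
After rotation 2 (CW):
X_
XX
X_
After rotation 3 (CCW):
_X_
XXX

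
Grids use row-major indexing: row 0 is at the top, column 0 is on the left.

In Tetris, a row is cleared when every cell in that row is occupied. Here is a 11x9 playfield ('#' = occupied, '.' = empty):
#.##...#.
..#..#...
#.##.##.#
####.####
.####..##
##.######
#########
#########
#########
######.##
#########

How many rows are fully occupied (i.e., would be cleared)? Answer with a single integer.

Check each row:
  row 0: 5 empty cells -> not full
  row 1: 7 empty cells -> not full
  row 2: 3 empty cells -> not full
  row 3: 1 empty cell -> not full
  row 4: 3 empty cells -> not full
  row 5: 1 empty cell -> not full
  row 6: 0 empty cells -> FULL (clear)
  row 7: 0 empty cells -> FULL (clear)
  row 8: 0 empty cells -> FULL (clear)
  row 9: 1 empty cell -> not full
  row 10: 0 empty cells -> FULL (clear)
Total rows cleared: 4

Answer: 4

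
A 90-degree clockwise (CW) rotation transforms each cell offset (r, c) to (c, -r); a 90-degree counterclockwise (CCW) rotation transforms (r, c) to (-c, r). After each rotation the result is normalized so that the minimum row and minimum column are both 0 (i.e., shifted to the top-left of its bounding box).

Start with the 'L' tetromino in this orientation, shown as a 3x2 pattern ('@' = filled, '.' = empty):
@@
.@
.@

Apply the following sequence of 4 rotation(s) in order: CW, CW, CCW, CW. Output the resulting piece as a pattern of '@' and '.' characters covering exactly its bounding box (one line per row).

Start:
@@
.@
.@
After rotation 1 (CW):
..@
@@@
After rotation 2 (CW):
@.
@.
@@
After rotation 3 (CCW):
..@
@@@
After rotation 4 (CW):
@.
@.
@@

Answer: @.
@.
@@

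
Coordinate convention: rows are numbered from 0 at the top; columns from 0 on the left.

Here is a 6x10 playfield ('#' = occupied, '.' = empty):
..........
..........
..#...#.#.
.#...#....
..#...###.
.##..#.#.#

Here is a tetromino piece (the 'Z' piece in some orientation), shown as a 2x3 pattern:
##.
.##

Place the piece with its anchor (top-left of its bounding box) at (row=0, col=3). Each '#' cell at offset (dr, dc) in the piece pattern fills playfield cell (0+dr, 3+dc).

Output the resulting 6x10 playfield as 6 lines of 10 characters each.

Answer: ...##.....
....##....
..#...#.#.
.#...#....
..#...###.
.##..#.#.#

Derivation:
Fill (0+0,3+0) = (0,3)
Fill (0+0,3+1) = (0,4)
Fill (0+1,3+1) = (1,4)
Fill (0+1,3+2) = (1,5)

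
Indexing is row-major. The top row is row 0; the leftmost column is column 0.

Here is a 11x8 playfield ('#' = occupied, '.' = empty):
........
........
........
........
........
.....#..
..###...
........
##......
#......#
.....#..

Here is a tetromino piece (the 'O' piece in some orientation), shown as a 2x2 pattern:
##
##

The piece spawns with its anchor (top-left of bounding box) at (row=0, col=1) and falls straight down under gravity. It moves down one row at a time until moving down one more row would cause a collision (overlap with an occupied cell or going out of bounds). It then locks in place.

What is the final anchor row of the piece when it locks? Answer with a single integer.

Spawn at (row=0, col=1). Try each row:
  row 0: fits
  row 1: fits
  row 2: fits
  row 3: fits
  row 4: fits
  row 5: blocked -> lock at row 4

Answer: 4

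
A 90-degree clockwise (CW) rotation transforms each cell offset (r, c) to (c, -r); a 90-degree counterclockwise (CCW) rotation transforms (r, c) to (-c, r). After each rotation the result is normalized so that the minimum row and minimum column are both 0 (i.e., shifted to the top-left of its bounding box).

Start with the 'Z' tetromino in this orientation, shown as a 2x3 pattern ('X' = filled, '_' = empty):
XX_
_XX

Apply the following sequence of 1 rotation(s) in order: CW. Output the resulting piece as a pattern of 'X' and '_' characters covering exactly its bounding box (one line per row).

Start:
XX_
_XX
After rotation 1 (CW):
_X
XX
X_

Answer: _X
XX
X_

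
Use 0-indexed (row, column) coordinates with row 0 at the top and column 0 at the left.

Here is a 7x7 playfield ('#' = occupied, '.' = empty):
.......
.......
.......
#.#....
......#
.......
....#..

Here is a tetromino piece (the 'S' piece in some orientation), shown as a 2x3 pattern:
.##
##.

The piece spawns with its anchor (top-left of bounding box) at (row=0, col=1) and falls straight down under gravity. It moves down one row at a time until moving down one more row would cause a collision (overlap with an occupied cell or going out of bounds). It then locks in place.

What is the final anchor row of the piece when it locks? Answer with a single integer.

Spawn at (row=0, col=1). Try each row:
  row 0: fits
  row 1: fits
  row 2: blocked -> lock at row 1

Answer: 1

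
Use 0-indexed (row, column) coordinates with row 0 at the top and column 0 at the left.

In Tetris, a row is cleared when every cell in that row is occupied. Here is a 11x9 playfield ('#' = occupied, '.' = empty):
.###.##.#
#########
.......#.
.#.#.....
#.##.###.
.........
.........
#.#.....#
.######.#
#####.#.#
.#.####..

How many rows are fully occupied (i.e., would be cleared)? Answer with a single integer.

Check each row:
  row 0: 3 empty cells -> not full
  row 1: 0 empty cells -> FULL (clear)
  row 2: 8 empty cells -> not full
  row 3: 7 empty cells -> not full
  row 4: 3 empty cells -> not full
  row 5: 9 empty cells -> not full
  row 6: 9 empty cells -> not full
  row 7: 6 empty cells -> not full
  row 8: 2 empty cells -> not full
  row 9: 2 empty cells -> not full
  row 10: 4 empty cells -> not full
Total rows cleared: 1

Answer: 1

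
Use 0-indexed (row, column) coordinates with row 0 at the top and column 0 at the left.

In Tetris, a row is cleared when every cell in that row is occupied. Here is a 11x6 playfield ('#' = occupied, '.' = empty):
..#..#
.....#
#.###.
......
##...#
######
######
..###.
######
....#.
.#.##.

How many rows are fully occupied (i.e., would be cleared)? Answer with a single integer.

Check each row:
  row 0: 4 empty cells -> not full
  row 1: 5 empty cells -> not full
  row 2: 2 empty cells -> not full
  row 3: 6 empty cells -> not full
  row 4: 3 empty cells -> not full
  row 5: 0 empty cells -> FULL (clear)
  row 6: 0 empty cells -> FULL (clear)
  row 7: 3 empty cells -> not full
  row 8: 0 empty cells -> FULL (clear)
  row 9: 5 empty cells -> not full
  row 10: 3 empty cells -> not full
Total rows cleared: 3

Answer: 3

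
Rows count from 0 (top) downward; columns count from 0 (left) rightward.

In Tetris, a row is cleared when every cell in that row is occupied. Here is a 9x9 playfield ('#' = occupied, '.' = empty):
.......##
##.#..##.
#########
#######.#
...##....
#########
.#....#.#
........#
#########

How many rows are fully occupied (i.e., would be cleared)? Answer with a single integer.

Check each row:
  row 0: 7 empty cells -> not full
  row 1: 4 empty cells -> not full
  row 2: 0 empty cells -> FULL (clear)
  row 3: 1 empty cell -> not full
  row 4: 7 empty cells -> not full
  row 5: 0 empty cells -> FULL (clear)
  row 6: 6 empty cells -> not full
  row 7: 8 empty cells -> not full
  row 8: 0 empty cells -> FULL (clear)
Total rows cleared: 3

Answer: 3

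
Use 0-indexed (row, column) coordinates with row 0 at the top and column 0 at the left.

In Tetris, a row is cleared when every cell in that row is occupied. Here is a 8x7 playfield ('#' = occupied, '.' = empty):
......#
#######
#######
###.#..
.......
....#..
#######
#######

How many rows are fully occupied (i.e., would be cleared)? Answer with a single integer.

Check each row:
  row 0: 6 empty cells -> not full
  row 1: 0 empty cells -> FULL (clear)
  row 2: 0 empty cells -> FULL (clear)
  row 3: 3 empty cells -> not full
  row 4: 7 empty cells -> not full
  row 5: 6 empty cells -> not full
  row 6: 0 empty cells -> FULL (clear)
  row 7: 0 empty cells -> FULL (clear)
Total rows cleared: 4

Answer: 4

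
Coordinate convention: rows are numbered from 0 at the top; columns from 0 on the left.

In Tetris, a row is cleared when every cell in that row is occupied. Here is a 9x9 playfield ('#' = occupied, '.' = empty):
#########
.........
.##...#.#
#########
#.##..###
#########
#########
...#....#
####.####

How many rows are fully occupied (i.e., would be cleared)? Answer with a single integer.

Check each row:
  row 0: 0 empty cells -> FULL (clear)
  row 1: 9 empty cells -> not full
  row 2: 5 empty cells -> not full
  row 3: 0 empty cells -> FULL (clear)
  row 4: 3 empty cells -> not full
  row 5: 0 empty cells -> FULL (clear)
  row 6: 0 empty cells -> FULL (clear)
  row 7: 7 empty cells -> not full
  row 8: 1 empty cell -> not full
Total rows cleared: 4

Answer: 4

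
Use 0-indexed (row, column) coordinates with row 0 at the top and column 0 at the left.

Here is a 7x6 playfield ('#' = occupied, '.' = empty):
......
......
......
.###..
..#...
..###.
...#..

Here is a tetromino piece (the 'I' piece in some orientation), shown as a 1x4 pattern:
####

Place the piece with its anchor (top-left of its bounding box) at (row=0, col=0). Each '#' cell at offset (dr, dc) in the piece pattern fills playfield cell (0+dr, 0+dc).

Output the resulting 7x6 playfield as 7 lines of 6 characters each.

Fill (0+0,0+0) = (0,0)
Fill (0+0,0+1) = (0,1)
Fill (0+0,0+2) = (0,2)
Fill (0+0,0+3) = (0,3)

Answer: ####..
......
......
.###..
..#...
..###.
...#..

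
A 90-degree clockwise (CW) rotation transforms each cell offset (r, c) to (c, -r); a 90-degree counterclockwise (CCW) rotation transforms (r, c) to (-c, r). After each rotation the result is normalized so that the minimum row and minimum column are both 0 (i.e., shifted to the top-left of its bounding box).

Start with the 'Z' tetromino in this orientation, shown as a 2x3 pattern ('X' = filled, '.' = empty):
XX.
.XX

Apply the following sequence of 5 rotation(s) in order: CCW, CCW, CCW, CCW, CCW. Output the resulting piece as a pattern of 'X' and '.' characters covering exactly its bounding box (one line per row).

Answer: .X
XX
X.

Derivation:
Start:
XX.
.XX
After rotation 1 (CCW):
.X
XX
X.
After rotation 2 (CCW):
XX.
.XX
After rotation 3 (CCW):
.X
XX
X.
After rotation 4 (CCW):
XX.
.XX
After rotation 5 (CCW):
.X
XX
X.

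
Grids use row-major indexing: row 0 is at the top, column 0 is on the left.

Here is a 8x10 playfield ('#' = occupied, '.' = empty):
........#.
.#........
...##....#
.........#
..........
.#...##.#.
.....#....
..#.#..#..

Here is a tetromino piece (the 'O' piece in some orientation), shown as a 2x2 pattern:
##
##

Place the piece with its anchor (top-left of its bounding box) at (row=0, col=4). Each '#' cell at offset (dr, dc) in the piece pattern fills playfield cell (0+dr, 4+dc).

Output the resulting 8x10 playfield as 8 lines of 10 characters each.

Answer: ....##..#.
.#..##....
...##....#
.........#
..........
.#...##.#.
.....#....
..#.#..#..

Derivation:
Fill (0+0,4+0) = (0,4)
Fill (0+0,4+1) = (0,5)
Fill (0+1,4+0) = (1,4)
Fill (0+1,4+1) = (1,5)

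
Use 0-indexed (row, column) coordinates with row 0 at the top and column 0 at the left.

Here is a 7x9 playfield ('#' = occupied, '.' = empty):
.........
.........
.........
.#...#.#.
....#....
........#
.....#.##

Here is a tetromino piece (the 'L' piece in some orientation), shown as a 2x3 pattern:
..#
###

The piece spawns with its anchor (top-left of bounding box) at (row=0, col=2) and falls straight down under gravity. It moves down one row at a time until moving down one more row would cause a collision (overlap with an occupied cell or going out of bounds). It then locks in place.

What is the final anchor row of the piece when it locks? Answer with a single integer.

Answer: 2

Derivation:
Spawn at (row=0, col=2). Try each row:
  row 0: fits
  row 1: fits
  row 2: fits
  row 3: blocked -> lock at row 2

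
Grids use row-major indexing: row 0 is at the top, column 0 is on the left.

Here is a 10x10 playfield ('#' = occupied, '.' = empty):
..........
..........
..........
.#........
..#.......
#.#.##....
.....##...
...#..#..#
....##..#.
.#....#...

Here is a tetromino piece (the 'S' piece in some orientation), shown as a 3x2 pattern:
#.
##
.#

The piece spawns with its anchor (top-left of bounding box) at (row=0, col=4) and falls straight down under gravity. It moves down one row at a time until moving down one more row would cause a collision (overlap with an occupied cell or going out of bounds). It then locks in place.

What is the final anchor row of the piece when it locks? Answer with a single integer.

Answer: 2

Derivation:
Spawn at (row=0, col=4). Try each row:
  row 0: fits
  row 1: fits
  row 2: fits
  row 3: blocked -> lock at row 2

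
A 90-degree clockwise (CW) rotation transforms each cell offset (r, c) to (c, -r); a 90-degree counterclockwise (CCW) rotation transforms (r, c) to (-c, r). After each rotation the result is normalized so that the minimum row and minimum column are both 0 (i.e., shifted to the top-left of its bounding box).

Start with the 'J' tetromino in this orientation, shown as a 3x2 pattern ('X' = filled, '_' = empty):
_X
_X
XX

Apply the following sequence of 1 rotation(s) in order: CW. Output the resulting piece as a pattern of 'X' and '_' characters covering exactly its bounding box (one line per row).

Start:
_X
_X
XX
After rotation 1 (CW):
X__
XXX

Answer: X__
XXX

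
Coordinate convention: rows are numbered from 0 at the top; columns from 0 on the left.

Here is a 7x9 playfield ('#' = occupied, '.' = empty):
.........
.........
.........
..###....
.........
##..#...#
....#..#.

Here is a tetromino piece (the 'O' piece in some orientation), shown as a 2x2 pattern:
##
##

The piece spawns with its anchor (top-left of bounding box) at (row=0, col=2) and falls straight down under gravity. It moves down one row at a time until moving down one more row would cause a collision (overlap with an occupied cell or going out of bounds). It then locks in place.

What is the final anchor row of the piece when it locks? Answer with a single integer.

Answer: 1

Derivation:
Spawn at (row=0, col=2). Try each row:
  row 0: fits
  row 1: fits
  row 2: blocked -> lock at row 1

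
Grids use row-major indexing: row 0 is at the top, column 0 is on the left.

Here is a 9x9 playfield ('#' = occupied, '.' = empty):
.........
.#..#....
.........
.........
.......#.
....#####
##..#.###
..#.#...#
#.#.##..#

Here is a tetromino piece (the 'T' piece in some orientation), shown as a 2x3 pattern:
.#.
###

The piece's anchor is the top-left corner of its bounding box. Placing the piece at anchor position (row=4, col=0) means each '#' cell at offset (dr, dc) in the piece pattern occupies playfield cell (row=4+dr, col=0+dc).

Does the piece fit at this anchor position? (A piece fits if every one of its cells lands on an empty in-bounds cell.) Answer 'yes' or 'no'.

Check each piece cell at anchor (4, 0):
  offset (0,1) -> (4,1): empty -> OK
  offset (1,0) -> (5,0): empty -> OK
  offset (1,1) -> (5,1): empty -> OK
  offset (1,2) -> (5,2): empty -> OK
All cells valid: yes

Answer: yes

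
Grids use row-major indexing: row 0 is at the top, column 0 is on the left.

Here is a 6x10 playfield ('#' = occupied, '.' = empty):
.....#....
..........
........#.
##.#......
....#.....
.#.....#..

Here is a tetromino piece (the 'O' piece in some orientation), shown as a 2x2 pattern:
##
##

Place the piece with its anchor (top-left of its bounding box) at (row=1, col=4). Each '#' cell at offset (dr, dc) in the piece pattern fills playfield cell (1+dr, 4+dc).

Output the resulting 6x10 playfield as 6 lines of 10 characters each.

Answer: .....#....
....##....
....##..#.
##.#......
....#.....
.#.....#..

Derivation:
Fill (1+0,4+0) = (1,4)
Fill (1+0,4+1) = (1,5)
Fill (1+1,4+0) = (2,4)
Fill (1+1,4+1) = (2,5)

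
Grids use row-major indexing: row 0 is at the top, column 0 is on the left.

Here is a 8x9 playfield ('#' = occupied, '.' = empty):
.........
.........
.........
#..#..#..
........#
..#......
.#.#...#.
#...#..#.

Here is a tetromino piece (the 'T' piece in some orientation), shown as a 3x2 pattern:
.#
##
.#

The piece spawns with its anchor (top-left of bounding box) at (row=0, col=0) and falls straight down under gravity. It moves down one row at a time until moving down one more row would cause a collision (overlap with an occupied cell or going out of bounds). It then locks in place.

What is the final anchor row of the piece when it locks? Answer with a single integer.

Spawn at (row=0, col=0). Try each row:
  row 0: fits
  row 1: fits
  row 2: blocked -> lock at row 1

Answer: 1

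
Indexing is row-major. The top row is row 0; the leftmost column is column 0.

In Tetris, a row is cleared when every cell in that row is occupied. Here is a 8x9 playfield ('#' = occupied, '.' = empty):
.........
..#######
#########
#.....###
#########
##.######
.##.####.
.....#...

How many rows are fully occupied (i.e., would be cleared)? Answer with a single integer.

Check each row:
  row 0: 9 empty cells -> not full
  row 1: 2 empty cells -> not full
  row 2: 0 empty cells -> FULL (clear)
  row 3: 5 empty cells -> not full
  row 4: 0 empty cells -> FULL (clear)
  row 5: 1 empty cell -> not full
  row 6: 3 empty cells -> not full
  row 7: 8 empty cells -> not full
Total rows cleared: 2

Answer: 2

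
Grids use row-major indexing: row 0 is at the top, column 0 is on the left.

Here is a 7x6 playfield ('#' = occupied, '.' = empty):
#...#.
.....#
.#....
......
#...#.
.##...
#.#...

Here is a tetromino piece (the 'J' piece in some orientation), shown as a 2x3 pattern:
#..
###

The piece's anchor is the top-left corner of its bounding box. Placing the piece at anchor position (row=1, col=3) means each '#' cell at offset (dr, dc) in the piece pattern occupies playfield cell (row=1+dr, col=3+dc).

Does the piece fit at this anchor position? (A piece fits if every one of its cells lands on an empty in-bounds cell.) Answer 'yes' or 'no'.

Answer: yes

Derivation:
Check each piece cell at anchor (1, 3):
  offset (0,0) -> (1,3): empty -> OK
  offset (1,0) -> (2,3): empty -> OK
  offset (1,1) -> (2,4): empty -> OK
  offset (1,2) -> (2,5): empty -> OK
All cells valid: yes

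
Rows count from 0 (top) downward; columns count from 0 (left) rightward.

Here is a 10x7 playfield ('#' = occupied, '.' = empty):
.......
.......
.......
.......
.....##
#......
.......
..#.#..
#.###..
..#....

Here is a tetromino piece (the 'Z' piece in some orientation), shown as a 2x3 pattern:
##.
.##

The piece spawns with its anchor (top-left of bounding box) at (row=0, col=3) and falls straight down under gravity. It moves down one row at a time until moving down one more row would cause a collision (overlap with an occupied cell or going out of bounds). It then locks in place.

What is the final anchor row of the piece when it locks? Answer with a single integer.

Answer: 2

Derivation:
Spawn at (row=0, col=3). Try each row:
  row 0: fits
  row 1: fits
  row 2: fits
  row 3: blocked -> lock at row 2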